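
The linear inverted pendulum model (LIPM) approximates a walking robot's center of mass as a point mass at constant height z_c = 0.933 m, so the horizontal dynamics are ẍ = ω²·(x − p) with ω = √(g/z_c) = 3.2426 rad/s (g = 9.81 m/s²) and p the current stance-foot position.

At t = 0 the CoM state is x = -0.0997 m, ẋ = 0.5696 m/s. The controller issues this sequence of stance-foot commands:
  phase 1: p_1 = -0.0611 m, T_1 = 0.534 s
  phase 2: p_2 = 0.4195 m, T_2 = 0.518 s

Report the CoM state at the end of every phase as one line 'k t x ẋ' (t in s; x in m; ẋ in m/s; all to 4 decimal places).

phase 1: p=-0.0611, T=0.534, ωT=1.731548, cosh=2.913202, sinh=2.736192; start (x,ẋ)=(-0.099700, 0.569600) → end (x,ẋ)=(0.307094, 1.316886)
phase 2: p=0.4195, T=0.518, ωT=1.679667, cosh=2.775102, sinh=2.588666; start (x,ẋ)=(0.307094, 1.316886) → end (x,ẋ)=(1.158872, 2.710958)

1 0.5340 0.3071 1.3169
2 1.0520 1.1589 2.7110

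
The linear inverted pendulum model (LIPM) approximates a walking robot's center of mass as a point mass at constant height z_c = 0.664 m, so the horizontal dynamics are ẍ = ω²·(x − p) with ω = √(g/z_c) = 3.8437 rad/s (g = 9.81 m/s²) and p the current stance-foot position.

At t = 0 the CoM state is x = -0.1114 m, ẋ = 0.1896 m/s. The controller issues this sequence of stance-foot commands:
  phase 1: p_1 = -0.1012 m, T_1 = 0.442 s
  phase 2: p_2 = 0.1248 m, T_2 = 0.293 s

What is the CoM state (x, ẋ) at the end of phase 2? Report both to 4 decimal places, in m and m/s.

x = 0.0678, ẋ = 0.0762

phase 1: p=-0.1012, T=0.442, ωT=1.698915, cosh=2.825448, sinh=2.642566; start (x,ẋ)=(-0.111400, 0.189600) → end (x,ẋ)=(0.000332, 0.432101)
phase 2: p=0.1248, T=0.293, ωT=1.126204, cosh=1.704095, sinh=1.379833; start (x,ẋ)=(0.000332, 0.432101) → end (x,ẋ)=(0.067812, 0.076202)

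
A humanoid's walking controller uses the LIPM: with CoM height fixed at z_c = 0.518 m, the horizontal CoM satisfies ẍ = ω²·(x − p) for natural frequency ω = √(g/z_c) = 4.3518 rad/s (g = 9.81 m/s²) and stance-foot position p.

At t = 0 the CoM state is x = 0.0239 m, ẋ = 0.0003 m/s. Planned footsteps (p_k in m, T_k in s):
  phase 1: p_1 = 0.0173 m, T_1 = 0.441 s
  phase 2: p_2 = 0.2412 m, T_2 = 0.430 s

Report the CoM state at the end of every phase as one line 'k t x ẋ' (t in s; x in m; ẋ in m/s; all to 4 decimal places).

1 0.4410 0.0405 0.0968
2 0.8710 -0.3556 -2.4479

phase 1: p=0.0173, T=0.441, ωT=1.919144, cosh=3.480927, sinh=3.334194; start (x,ẋ)=(0.023900, 0.000300) → end (x,ẋ)=(0.040504, 0.096809)
phase 2: p=0.2412, T=0.430, ωT=1.871274, cosh=3.325248, sinh=3.171320; start (x,ẋ)=(0.040504, 0.096809) → end (x,ẋ)=(-0.355616, -2.447884)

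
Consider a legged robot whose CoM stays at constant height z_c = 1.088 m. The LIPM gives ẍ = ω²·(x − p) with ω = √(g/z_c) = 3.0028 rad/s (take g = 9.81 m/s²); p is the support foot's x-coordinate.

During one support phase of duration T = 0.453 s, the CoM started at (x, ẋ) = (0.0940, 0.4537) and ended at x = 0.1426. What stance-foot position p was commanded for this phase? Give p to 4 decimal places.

p = 0.3043

ωT = 3.0028·0.453 = 1.360268; cosh(ωT) = 2.076916, sinh(ωT) = 1.820324
x(T) = p + (x₀−p)·cosh(ωT) + (ẋ₀/ω)·sinh(ωT) ⇒ p·(1 − cosh) = x(T) − x₀·cosh − (ẋ₀/ω)·sinh
numerator   = 0.1426 − (0.0940)·2.076916 − (0.4537/3.0028)·1.820324 = -0.327667
denominator = 1 − 2.076916 = -1.076916
p = -0.327667 / -1.076916 = 0.3043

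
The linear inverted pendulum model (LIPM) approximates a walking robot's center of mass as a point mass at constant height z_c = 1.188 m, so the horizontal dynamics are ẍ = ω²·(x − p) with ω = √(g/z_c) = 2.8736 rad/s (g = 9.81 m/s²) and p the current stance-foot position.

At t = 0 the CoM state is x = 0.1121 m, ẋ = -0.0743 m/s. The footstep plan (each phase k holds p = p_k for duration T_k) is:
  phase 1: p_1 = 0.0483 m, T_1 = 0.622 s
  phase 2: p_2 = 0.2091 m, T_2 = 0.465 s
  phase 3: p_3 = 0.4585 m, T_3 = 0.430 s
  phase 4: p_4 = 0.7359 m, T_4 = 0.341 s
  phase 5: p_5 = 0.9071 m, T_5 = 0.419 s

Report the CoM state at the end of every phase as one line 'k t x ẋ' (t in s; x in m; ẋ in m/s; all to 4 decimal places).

phase 1: p=0.0483, T=0.622, ωT=1.787379, cosh=3.070587, sinh=2.903189; start (x,ẋ)=(0.112100, -0.074300) → end (x,ẋ)=(0.169138, 0.304113)
phase 2: p=0.2091, T=0.465, ωT=1.336224, cosh=2.033743, sinh=1.770907; start (x,ẋ)=(0.169138, 0.304113) → end (x,ẋ)=(0.315244, 0.415129)
phase 3: p=0.4585, T=0.430, ωT=1.235648, cosh=1.865627, sinh=1.574980; start (x,ẋ)=(0.315244, 0.415129) → end (x,ẋ)=(0.418764, 0.126117)
phase 4: p=0.7359, T=0.341, ωT=0.979898, cosh=1.519766, sinh=1.144417; start (x,ẋ)=(0.418764, 0.126117) → end (x,ẋ)=(0.304153, -0.851265)
phase 5: p=0.9071, T=0.419, ωT=1.204038, cosh=1.816766, sinh=1.516786; start (x,ẋ)=(0.304153, -0.851265) → end (x,ẋ)=(-0.637640, -4.174574)

1 0.6220 0.1691 0.3041
2 1.0870 0.3152 0.4151
3 1.5170 0.4188 0.1261
4 1.8580 0.3042 -0.8513
5 2.2770 -0.6376 -4.1746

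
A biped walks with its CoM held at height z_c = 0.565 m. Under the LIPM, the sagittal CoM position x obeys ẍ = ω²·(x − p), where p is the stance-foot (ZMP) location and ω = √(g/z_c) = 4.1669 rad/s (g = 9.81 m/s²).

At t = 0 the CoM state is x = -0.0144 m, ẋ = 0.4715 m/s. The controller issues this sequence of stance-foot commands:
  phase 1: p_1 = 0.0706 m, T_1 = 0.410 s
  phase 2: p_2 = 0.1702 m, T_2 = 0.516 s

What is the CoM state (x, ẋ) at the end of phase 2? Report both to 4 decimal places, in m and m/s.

phase 1: p=0.0706, T=0.410, ωT=1.708429, cosh=2.850716, sinh=2.669566; start (x,ẋ)=(-0.014400, 0.471500) → end (x,ẋ)=(0.130360, 0.398588)
phase 2: p=0.1702, T=0.516, ωT=2.150120, cosh=4.351181, sinh=4.234711; start (x,ẋ)=(0.130360, 0.398588) → end (x,ẋ)=(0.401925, 1.031334)

x = 0.4019, ẋ = 1.0313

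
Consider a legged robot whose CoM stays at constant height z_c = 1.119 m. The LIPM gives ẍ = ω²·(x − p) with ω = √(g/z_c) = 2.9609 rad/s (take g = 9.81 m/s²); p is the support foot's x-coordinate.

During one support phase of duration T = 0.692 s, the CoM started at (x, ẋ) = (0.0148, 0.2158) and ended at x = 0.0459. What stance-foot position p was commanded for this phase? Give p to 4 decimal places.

ωT = 2.9609·0.692 = 2.048943; cosh(ωT) = 3.944282, sinh(ωT) = 3.815411
x(T) = p + (x₀−p)·cosh(ωT) + (ẋ₀/ω)·sinh(ωT) ⇒ p·(1 − cosh) = x(T) − x₀·cosh − (ẋ₀/ω)·sinh
numerator   = 0.0459 − (0.0148)·3.944282 − (0.2158/2.9609)·3.815411 = -0.290555
denominator = 1 − 3.944282 = -2.944282
p = -0.290555 / -2.944282 = 0.0987

p = 0.0987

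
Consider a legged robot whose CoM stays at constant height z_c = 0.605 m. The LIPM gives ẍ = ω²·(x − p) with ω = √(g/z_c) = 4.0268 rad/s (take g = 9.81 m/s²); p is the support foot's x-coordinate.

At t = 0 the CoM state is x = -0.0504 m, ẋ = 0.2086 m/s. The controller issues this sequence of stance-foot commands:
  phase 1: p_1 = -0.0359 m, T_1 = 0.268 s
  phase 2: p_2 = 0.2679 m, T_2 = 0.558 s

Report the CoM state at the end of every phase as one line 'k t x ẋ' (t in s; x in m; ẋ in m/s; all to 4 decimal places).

phase 1: p=-0.0359, T=0.268, ωT=1.079182, cosh=1.641073, sinh=1.301200; start (x,ẋ)=(-0.050400, 0.208600) → end (x,ẋ)=(0.007710, 0.266353)
phase 2: p=0.2679, T=0.558, ωT=2.246954, cosh=4.782302, sinh=4.676582; start (x,ẋ)=(0.007710, 0.266353) → end (x,ẋ)=(-0.667073, -3.626023)

1 0.2680 0.0077 0.2664
2 0.8260 -0.6671 -3.6260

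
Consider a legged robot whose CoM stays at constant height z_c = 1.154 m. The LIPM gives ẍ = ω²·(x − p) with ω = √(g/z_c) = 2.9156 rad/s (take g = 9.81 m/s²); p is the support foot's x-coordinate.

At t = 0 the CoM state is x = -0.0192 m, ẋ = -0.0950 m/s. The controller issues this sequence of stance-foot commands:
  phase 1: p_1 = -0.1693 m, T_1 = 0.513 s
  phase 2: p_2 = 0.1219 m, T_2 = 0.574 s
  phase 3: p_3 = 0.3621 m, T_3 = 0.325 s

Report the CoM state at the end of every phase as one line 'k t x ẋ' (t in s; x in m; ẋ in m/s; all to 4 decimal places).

phase 1: p=-0.1693, T=0.513, ωT=1.495703, cosh=2.343281, sinh=2.119190; start (x,ẋ)=(-0.019200, -0.095000) → end (x,ẋ)=(0.113376, 0.704813)
phase 2: p=0.1219, T=0.574, ωT=1.673554, cosh=2.759331, sinh=2.571752; start (x,ẋ)=(0.113376, 0.704813) → end (x,ẋ)=(0.720072, 1.880899)
phase 3: p=0.3621, T=0.325, ωT=0.947570, cosh=1.483558, sinh=1.095876; start (x,ẋ)=(0.720072, 1.880899) → end (x,ẋ)=(1.600138, 3.934191)

1 0.5130 0.1134 0.7048
2 1.0870 0.7201 1.8809
3 1.4120 1.6001 3.9342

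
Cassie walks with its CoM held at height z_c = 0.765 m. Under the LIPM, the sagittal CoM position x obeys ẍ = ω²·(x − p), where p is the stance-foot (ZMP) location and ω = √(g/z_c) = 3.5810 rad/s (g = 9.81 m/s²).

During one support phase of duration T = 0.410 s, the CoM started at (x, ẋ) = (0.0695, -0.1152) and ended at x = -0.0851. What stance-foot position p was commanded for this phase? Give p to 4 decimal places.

p = 0.1383

ωT = 3.5810·0.410 = 1.468210; cosh(ωT) = 2.285897, sinh(ωT) = 2.055560
x(T) = p + (x₀−p)·cosh(ωT) + (ẋ₀/ω)·sinh(ωT) ⇒ p·(1 − cosh) = x(T) − x₀·cosh − (ẋ₀/ω)·sinh
numerator   = -0.0851 − (0.0695)·2.285897 − (-0.1152/3.5810)·2.055560 = -0.177843
denominator = 1 − 2.285897 = -1.285897
p = -0.177843 / -1.285897 = 0.1383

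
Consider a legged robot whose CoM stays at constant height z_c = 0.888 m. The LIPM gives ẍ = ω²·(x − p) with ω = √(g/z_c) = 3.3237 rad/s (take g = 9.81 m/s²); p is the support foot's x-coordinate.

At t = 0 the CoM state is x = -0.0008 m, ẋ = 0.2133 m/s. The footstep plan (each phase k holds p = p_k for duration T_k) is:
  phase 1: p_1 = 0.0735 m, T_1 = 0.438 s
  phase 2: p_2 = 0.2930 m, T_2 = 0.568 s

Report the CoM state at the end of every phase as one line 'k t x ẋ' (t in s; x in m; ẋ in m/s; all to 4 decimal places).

phase 1: p=0.0735, T=0.438, ωT=1.455781, cosh=2.260524, sinh=2.027305; start (x,ẋ)=(-0.000800, 0.213300) → end (x,ẋ)=(0.035646, -0.018475)
phase 2: p=0.2930, T=0.568, ωT=1.887862, cosh=3.378312, sinh=3.226917; start (x,ẋ)=(0.035646, -0.018475) → end (x,ẋ)=(-0.594358, -2.822611)

1 0.4380 0.0356 -0.0185
2 1.0060 -0.5944 -2.8226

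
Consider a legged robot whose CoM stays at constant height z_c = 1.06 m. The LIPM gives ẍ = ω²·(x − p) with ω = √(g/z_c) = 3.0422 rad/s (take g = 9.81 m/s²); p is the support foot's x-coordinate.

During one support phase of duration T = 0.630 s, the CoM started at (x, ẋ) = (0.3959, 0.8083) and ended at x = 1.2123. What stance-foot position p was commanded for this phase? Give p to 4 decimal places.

p = 0.4230

ωT = 3.0422·0.630 = 1.916586; cosh(ωT) = 3.472410, sinh(ωT) = 3.325302
x(T) = p + (x₀−p)·cosh(ωT) + (ẋ₀/ω)·sinh(ωT) ⇒ p·(1 − cosh) = x(T) − x₀·cosh − (ẋ₀/ω)·sinh
numerator   = 1.2123 − (0.3959)·3.472410 − (0.8083/3.0422)·3.325302 = -1.045946
denominator = 1 − 3.472410 = -2.472410
p = -1.045946 / -2.472410 = 0.4230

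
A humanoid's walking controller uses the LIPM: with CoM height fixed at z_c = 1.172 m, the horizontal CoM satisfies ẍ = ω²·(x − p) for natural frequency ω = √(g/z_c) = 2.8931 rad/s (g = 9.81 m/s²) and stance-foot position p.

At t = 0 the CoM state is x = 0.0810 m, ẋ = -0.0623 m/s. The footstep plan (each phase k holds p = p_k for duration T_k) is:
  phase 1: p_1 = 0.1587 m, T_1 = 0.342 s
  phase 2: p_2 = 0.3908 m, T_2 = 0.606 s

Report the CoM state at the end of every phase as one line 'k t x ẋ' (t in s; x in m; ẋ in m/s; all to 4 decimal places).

1 0.3420 0.0148 -0.3559
2 0.9480 -1.0715 -4.1039

phase 1: p=0.1587, T=0.342, ωT=0.989440, cosh=1.530757, sinh=1.158972; start (x,ẋ)=(0.081000, -0.062300) → end (x,ẋ)=(0.014803, -0.355896)
phase 2: p=0.3908, T=0.606, ωT=1.753219, cosh=2.973185, sinh=2.799969; start (x,ẋ)=(0.014803, -0.355896) → end (x,ẋ)=(-1.071548, -4.103943)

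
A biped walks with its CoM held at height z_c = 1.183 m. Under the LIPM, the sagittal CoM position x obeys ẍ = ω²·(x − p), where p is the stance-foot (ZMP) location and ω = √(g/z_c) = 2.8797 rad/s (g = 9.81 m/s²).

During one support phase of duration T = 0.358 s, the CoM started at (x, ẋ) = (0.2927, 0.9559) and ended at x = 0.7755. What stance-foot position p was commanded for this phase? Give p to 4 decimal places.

p = 0.1606

ωT = 2.8797·0.358 = 1.030933; cosh(ωT) = 1.580177, sinh(ωT) = 1.223503
x(T) = p + (x₀−p)·cosh(ωT) + (ẋ₀/ω)·sinh(ωT) ⇒ p·(1 − cosh) = x(T) − x₀·cosh − (ẋ₀/ω)·sinh
numerator   = 0.7755 − (0.2927)·1.580177 − (0.9559/2.8797)·1.223503 = -0.093152
denominator = 1 − 1.580177 = -0.580177
p = -0.093152 / -0.580177 = 0.1606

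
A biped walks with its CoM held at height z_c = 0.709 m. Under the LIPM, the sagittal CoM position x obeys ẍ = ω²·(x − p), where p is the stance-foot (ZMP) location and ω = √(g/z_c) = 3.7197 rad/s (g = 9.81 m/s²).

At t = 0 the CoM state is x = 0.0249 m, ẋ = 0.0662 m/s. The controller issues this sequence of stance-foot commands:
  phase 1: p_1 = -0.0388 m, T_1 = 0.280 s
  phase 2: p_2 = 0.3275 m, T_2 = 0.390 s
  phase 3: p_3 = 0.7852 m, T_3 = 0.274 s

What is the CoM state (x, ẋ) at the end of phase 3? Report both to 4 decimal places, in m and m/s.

x = -0.7465, ẋ = -4.9728

phase 1: p=-0.0388, T=0.280, ωT=1.041516, cosh=1.593214, sinh=1.240295; start (x,ẋ)=(0.024900, 0.066200) → end (x,ẋ)=(0.084761, 0.399352)
phase 2: p=0.3275, T=0.390, ωT=1.450683, cosh=2.250219, sinh=2.015809; start (x,ẋ)=(0.084761, 0.399352) → end (x,ẋ)=(-0.002295, -0.921473)
phase 3: p=0.7852, T=0.274, ωT=1.019198, cosh=1.565928, sinh=1.205043; start (x,ẋ)=(-0.002295, -0.921473) → end (x,ẋ)=(-0.746482, -4.972826)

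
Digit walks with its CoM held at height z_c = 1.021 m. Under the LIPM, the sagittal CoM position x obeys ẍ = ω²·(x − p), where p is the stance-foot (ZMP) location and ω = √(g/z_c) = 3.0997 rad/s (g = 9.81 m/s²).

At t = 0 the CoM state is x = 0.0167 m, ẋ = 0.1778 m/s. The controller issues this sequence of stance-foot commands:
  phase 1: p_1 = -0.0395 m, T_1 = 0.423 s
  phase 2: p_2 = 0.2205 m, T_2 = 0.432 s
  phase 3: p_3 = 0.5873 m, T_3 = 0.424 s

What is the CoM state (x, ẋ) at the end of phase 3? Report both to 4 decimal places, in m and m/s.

x = 0.9921, ẋ = 1.6170

phase 1: p=-0.0395, T=0.423, ωT=1.311173, cosh=1.990014, sinh=1.720510; start (x,ẋ)=(0.016700, 0.177800) → end (x,ẋ)=(0.171028, 0.653543)
phase 2: p=0.2205, T=0.432, ωT=1.339070, cosh=2.038792, sinh=1.776703; start (x,ẋ)=(0.171028, 0.653543) → end (x,ẋ)=(0.494238, 1.059983)
phase 3: p=0.5873, T=0.424, ωT=1.314273, cosh=1.995356, sinh=1.726687; start (x,ẋ)=(0.494238, 1.059983) → end (x,ẋ)=(0.992071, 1.616955)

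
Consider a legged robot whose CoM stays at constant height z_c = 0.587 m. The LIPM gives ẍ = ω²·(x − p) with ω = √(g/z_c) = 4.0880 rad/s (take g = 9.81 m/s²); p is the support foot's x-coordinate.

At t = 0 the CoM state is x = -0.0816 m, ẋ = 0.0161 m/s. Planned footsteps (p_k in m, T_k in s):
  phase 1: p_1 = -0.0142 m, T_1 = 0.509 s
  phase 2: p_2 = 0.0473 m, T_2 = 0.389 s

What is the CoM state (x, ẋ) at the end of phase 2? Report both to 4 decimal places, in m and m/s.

phase 1: p=-0.0142, T=0.509, ωT=2.080792, cosh=4.067821, sinh=3.942990; start (x,ẋ)=(-0.081600, 0.016100) → end (x,ẋ)=(-0.272842, -1.020925)
phase 2: p=0.0473, T=0.389, ωT=1.590232, cosh=2.554383, sinh=2.350504; start (x,ẋ)=(-0.272842, -1.020925) → end (x,ẋ)=(-1.357474, -5.684035)

x = -1.3575, ẋ = -5.6840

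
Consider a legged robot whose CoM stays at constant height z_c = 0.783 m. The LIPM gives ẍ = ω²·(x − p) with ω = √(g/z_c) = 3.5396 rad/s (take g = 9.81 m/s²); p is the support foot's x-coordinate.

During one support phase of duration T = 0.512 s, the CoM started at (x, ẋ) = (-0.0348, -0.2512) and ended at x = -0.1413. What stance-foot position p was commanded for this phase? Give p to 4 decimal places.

ωT = 3.5396·0.512 = 1.812275; cosh(ωT) = 3.143824, sinh(ωT) = 2.980542
x(T) = p + (x₀−p)·cosh(ωT) + (ẋ₀/ω)·sinh(ωT) ⇒ p·(1 − cosh) = x(T) − x₀·cosh − (ẋ₀/ω)·sinh
numerator   = -0.1413 − (-0.0348)·3.143824 − (-0.2512/3.5396)·2.980542 = 0.179630
denominator = 1 − 3.143824 = -2.143824
p = 0.179630 / -2.143824 = -0.0838

p = -0.0838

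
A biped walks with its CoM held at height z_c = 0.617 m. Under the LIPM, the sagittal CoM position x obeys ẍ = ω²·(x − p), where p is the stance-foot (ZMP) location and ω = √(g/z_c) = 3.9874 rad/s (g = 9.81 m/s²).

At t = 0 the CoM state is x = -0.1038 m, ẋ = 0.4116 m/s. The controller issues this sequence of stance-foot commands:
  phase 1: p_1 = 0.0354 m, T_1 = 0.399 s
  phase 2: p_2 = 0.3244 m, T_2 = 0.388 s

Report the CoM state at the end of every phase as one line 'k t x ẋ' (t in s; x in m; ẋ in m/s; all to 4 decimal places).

1 0.3990 -0.0776 -0.2536
2 0.7870 -0.8052 -4.2171

phase 1: p=0.0354, T=0.399, ωT=1.590973, cosh=2.556124, sinh=2.352397; start (x,ẋ)=(-0.103800, 0.411600) → end (x,ẋ)=(-0.077586, -0.253588)
phase 2: p=0.3244, T=0.388, ωT=1.547111, cosh=2.455371, sinh=2.242509; start (x,ẋ)=(-0.077586, -0.253588) → end (x,ẋ)=(-0.805242, -4.217122)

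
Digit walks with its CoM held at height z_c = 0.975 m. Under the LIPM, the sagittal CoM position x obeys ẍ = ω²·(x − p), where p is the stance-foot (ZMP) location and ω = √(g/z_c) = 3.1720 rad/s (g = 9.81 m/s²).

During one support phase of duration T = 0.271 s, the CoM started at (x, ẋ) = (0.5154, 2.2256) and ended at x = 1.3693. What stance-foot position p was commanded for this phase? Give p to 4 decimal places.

ωT = 3.1720·0.271 = 0.859612; cosh(ωT) = 1.392785, sinh(ωT) = 0.969459
x(T) = p + (x₀−p)·cosh(ωT) + (ẋ₀/ω)·sinh(ωT) ⇒ p·(1 − cosh) = x(T) − x₀·cosh − (ẋ₀/ω)·sinh
numerator   = 1.3693 − (0.5154)·1.392785 − (2.2256/3.1720)·0.969459 = -0.028752
denominator = 1 − 1.392785 = -0.392785
p = -0.028752 / -0.392785 = 0.0732

p = 0.0732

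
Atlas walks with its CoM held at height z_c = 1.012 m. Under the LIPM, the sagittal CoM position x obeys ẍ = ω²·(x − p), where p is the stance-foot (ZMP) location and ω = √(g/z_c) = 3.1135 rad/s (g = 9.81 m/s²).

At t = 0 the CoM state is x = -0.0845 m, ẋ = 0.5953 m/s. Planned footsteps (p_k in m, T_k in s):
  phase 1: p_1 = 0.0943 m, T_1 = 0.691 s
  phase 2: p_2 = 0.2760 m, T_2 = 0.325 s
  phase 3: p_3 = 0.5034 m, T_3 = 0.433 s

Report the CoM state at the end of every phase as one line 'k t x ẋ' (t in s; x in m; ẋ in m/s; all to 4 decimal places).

phase 1: p=0.0943, T=0.691, ωT=2.151428, cosh=4.356724, sinh=4.240406; start (x,ẋ)=(-0.084500, 0.595300) → end (x,ẋ)=(0.126082, 0.232950)
phase 2: p=0.2760, T=0.325, ωT=1.011888, cosh=1.557160, sinh=1.193628; start (x,ẋ)=(0.126082, 0.232950) → end (x,ẋ)=(0.131860, -0.194410)
phase 3: p=0.5034, T=0.433, ωT=1.348145, cosh=2.055000, sinh=1.795279; start (x,ẋ)=(0.131860, -0.194410) → end (x,ẋ)=(-0.372214, -2.476273)

1 0.6910 0.1261 0.2330
2 1.0160 0.1319 -0.1944
3 1.4490 -0.3722 -2.4763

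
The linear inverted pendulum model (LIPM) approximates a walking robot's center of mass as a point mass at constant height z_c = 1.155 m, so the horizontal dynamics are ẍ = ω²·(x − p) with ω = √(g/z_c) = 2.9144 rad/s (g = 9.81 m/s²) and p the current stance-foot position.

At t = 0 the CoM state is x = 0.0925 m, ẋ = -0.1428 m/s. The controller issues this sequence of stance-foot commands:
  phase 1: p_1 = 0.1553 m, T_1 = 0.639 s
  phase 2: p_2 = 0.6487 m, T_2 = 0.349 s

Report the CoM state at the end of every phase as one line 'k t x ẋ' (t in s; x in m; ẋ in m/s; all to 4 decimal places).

1 0.6390 -0.2057 -1.0458
2 0.9880 -1.1183 -4.6275

phase 1: p=0.1553, T=0.639, ωT=1.862302, cosh=3.296927, sinh=3.141612; start (x,ẋ)=(0.092500, -0.142800) → end (x,ẋ)=(-0.205680, -1.045793)
phase 2: p=0.6487, T=0.349, ωT=1.017126, cosh=1.563434, sinh=1.201801; start (x,ẋ)=(-0.205680, -1.045793) → end (x,ẋ)=(-1.118316, -4.627518)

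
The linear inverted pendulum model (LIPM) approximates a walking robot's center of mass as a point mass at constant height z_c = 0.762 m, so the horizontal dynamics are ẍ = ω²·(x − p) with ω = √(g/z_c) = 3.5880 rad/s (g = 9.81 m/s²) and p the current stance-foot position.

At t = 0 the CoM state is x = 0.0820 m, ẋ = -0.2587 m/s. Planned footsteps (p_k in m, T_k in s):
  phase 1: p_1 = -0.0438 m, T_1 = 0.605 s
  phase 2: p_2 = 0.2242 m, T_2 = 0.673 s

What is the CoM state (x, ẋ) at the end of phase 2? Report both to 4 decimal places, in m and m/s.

x = 1.3468, ẋ = 4.1064

phase 1: p=-0.0438, T=0.605, ωT=2.170740, cosh=4.439430, sinh=4.325337; start (x,ẋ)=(0.082000, -0.258700) → end (x,ẋ)=(0.202817, 0.803849)
phase 2: p=0.2242, T=0.673, ωT=2.414724, cosh=5.638037, sinh=5.548645; start (x,ẋ)=(0.202817, 0.803849) → end (x,ẋ)=(1.346751, 4.106429)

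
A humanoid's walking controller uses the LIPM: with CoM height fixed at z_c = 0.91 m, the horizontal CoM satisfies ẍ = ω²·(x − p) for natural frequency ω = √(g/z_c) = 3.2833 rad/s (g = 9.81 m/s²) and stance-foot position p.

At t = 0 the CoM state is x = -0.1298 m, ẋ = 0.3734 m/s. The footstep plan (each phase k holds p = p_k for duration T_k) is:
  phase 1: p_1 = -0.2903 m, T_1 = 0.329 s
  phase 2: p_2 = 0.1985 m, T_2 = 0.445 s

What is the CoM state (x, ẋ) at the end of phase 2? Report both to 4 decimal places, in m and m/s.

x = 0.8309, ẋ = 2.4366

phase 1: p=-0.2903, T=0.329, ωT=1.080206, cosh=1.642406, sinh=1.302880; start (x,ẋ)=(-0.129800, 0.373400) → end (x,ẋ)=(0.121479, 1.299852)
phase 2: p=0.1985, T=0.445, ωT=1.461069, cosh=2.271276, sinh=2.039287; start (x,ẋ)=(0.121479, 1.299852) → end (x,ẋ)=(0.830914, 2.436620)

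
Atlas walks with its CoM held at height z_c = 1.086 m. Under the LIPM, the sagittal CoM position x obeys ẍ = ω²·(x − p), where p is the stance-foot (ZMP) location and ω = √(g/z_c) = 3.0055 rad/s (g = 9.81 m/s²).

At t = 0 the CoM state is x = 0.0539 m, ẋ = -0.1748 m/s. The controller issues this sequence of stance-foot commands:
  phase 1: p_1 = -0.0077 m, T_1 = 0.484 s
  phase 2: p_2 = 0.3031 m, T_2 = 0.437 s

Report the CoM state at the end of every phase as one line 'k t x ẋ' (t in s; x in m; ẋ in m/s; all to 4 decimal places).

phase 1: p=-0.0077, T=0.484, ωT=1.454662, cosh=2.258257, sinh=2.024778; start (x,ẋ)=(0.053900, -0.174800) → end (x,ẋ)=(0.013647, -0.019878)
phase 2: p=0.3031, T=0.437, ωT=1.313403, cosh=1.993856, sinh=1.724953; start (x,ẋ)=(0.013647, -0.019878) → end (x,ẋ)=(-0.285436, -1.540257)

1 0.4840 0.0136 -0.0199
2 0.9210 -0.2854 -1.5403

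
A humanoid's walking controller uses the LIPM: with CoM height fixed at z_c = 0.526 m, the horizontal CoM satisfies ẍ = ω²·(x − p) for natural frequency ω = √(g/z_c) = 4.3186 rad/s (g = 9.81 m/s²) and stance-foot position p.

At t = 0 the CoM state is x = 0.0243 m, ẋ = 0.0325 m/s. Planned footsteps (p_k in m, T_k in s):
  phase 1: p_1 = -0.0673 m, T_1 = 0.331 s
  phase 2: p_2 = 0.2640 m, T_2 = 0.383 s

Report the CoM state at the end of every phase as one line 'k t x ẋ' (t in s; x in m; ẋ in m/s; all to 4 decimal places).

phase 1: p=-0.0673, T=0.331, ωT=1.429457, cosh=2.207934, sinh=1.968495; start (x,ẋ)=(0.024300, 0.032500) → end (x,ẋ)=(0.149761, 0.850463)
phase 2: p=0.2640, T=0.383, ωT=1.654024, cosh=2.709626, sinh=2.518348; start (x,ẋ)=(0.149761, 0.850463) → end (x,ẋ)=(0.450393, 1.062001)

1 0.3310 0.1498 0.8505
2 0.7140 0.4504 1.0620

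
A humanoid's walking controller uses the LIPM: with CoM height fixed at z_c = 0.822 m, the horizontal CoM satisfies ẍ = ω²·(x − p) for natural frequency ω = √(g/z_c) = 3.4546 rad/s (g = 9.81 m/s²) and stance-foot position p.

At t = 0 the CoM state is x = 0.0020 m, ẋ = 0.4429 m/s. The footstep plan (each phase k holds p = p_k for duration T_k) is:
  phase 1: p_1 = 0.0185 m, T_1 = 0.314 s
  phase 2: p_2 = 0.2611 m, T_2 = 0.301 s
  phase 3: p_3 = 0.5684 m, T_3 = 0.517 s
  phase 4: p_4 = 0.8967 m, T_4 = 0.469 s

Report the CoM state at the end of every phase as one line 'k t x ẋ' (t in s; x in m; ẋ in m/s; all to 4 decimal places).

phase 1: p=0.0185, T=0.314, ωT=1.084744, cosh=1.648336, sinh=1.310348; start (x,ẋ)=(0.002000, 0.442900) → end (x,ẋ)=(0.159297, 0.655357)
phase 2: p=0.2611, T=0.301, ωT=1.039835, cosh=1.591131, sinh=1.237618; start (x,ẋ)=(0.159297, 0.655357) → end (x,ẋ)=(0.333901, 0.607501)
phase 3: p=0.5684, T=0.517, ωT=1.786028, cosh=3.066668, sinh=2.899043; start (x,ẋ)=(0.333901, 0.607501) → end (x,ẋ)=(0.359074, -0.485514)
phase 4: p=0.8967, T=0.469, ωT=1.620207, cosh=2.625998, sinh=2.428140; start (x,ẋ)=(0.359074, -0.485514) → end (x,ẋ)=(-0.856359, -5.784704)

1 0.3140 0.1593 0.6554
2 0.6150 0.3339 0.6075
3 1.1320 0.3591 -0.4855
4 1.6010 -0.8564 -5.7847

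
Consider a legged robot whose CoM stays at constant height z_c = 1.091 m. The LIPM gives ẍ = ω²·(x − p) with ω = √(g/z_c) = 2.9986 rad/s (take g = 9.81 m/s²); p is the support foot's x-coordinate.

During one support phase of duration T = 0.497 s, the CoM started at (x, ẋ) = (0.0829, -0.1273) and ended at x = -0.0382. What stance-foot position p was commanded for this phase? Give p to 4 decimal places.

p = 0.1067

ωT = 2.9986·0.497 = 1.490304; cosh(ωT) = 2.331875, sinh(ωT) = 2.106571
x(T) = p + (x₀−p)·cosh(ωT) + (ẋ₀/ω)·sinh(ωT) ⇒ p·(1 − cosh) = x(T) − x₀·cosh − (ẋ₀/ω)·sinh
numerator   = -0.0382 − (0.0829)·2.331875 − (-0.1273/2.9986)·2.106571 = -0.142082
denominator = 1 − 2.331875 = -1.331875
p = -0.142082 / -1.331875 = 0.1067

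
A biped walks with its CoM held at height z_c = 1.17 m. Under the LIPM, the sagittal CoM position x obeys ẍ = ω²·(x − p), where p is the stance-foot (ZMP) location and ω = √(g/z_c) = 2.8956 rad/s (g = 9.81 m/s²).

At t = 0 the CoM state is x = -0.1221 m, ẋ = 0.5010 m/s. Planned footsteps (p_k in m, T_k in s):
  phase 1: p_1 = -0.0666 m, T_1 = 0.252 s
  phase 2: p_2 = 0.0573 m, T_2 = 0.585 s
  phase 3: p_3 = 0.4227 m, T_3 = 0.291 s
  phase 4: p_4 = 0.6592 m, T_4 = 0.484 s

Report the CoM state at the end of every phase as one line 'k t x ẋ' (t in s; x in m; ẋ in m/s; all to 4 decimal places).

phase 1: p=-0.0666, T=0.252, ωT=0.729691, cosh=1.278249, sinh=0.796191; start (x,ẋ)=(-0.122100, 0.501000) → end (x,ẋ)=(0.000215, 0.512450)
phase 2: p=0.0573, T=0.585, ωT=1.693926, cosh=2.812298, sinh=2.628501; start (x,ẋ)=(0.000215, 0.512450) → end (x,ẋ)=(0.361940, 1.006684)
phase 3: p=0.4227, T=0.291, ωT=0.842620, cosh=1.376512, sinh=0.945931; start (x,ẋ)=(0.361940, 1.006684) → end (x,ẋ)=(0.667926, 1.219290)
phase 4: p=0.6592, T=0.484, ωT=1.401470, cosh=2.153701, sinh=1.907466; start (x,ẋ)=(0.667926, 1.219290) → end (x,ẋ)=(1.481196, 2.674182)

1 0.2520 0.0002 0.5125
2 0.8370 0.3619 1.0067
3 1.1280 0.6679 1.2193
4 1.6120 1.4812 2.6742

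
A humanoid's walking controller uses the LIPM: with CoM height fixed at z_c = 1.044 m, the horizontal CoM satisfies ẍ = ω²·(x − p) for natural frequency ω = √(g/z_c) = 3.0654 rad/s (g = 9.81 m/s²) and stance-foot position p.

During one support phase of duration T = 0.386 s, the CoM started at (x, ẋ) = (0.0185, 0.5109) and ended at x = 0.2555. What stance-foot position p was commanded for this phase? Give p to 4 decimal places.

ωT = 3.0654·0.386 = 1.183244; cosh(ωT) = 1.785617, sinh(ωT) = 1.479333
x(T) = p + (x₀−p)·cosh(ωT) + (ẋ₀/ω)·sinh(ωT) ⇒ p·(1 − cosh) = x(T) − x₀·cosh − (ẋ₀/ω)·sinh
numerator   = 0.2555 − (0.0185)·1.785617 − (0.5109/3.0654)·1.479333 = -0.024089
denominator = 1 − 1.785617 = -0.785617
p = -0.024089 / -0.785617 = 0.0307

p = 0.0307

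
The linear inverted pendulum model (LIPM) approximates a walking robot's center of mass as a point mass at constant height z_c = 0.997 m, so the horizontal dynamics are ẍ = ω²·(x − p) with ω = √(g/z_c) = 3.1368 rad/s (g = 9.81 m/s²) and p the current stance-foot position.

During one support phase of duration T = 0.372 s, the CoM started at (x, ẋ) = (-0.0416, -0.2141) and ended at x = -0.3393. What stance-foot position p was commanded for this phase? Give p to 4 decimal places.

ωT = 3.1368·0.372 = 1.166890; cosh(ωT) = 1.761660, sinh(ωT) = 1.450326
x(T) = p + (x₀−p)·cosh(ωT) + (ẋ₀/ω)·sinh(ωT) ⇒ p·(1 − cosh) = x(T) − x₀·cosh − (ẋ₀/ω)·sinh
numerator   = -0.3393 − (-0.0416)·1.761660 − (-0.2141/3.1368)·1.450326 = -0.167024
denominator = 1 − 1.761660 = -0.761660
p = -0.167024 / -0.761660 = 0.2193

p = 0.2193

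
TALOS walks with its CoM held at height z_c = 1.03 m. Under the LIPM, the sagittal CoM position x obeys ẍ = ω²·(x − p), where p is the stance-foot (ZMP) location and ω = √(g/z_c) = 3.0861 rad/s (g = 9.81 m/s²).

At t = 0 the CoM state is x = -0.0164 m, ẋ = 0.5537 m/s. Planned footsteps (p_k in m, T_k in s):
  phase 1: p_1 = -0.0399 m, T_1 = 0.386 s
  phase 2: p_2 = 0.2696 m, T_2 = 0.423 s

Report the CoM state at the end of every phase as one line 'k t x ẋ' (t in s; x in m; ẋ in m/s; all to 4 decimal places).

phase 1: p=-0.0399, T=0.386, ωT=1.191235, cosh=1.797494, sinh=1.493648; start (x,ẋ)=(-0.016400, 0.553700) → end (x,ẋ)=(0.270328, 1.103597)
phase 2: p=0.2696, T=0.423, ωT=1.305420, cosh=1.980149, sinh=1.709090; start (x,ẋ)=(0.270328, 1.103597) → end (x,ẋ)=(0.882215, 2.189123)

1 0.3860 0.2703 1.1036
2 0.8090 0.8822 2.1891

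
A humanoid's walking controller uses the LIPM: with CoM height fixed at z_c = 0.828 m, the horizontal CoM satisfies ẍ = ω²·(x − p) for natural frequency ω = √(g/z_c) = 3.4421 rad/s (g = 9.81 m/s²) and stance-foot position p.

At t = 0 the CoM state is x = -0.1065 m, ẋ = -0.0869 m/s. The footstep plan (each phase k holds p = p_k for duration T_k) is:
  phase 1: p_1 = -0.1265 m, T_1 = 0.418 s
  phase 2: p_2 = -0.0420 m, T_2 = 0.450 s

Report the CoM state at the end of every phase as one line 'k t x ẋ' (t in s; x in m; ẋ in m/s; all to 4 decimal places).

1 0.4180 -0.1322 -0.0565
2 0.8680 -0.3007 -0.8366

phase 1: p=-0.1265, T=0.418, ωT=1.438798, cosh=2.226419, sinh=1.989206; start (x,ẋ)=(-0.106500, -0.086900) → end (x,ẋ)=(-0.132192, -0.056535)
phase 2: p=-0.0420, T=0.450, ωT=1.548945, cosh=2.459487, sinh=2.247015; start (x,ẋ)=(-0.132192, -0.056535) → end (x,ẋ)=(-0.300731, -0.836629)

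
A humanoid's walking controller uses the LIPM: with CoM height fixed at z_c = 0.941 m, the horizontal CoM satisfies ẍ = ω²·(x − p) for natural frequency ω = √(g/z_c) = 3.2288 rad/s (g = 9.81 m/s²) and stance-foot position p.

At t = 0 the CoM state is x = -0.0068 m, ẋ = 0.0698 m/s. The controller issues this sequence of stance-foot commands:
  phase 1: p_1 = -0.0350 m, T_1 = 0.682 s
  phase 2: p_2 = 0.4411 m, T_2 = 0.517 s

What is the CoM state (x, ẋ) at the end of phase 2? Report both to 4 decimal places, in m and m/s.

x = 0.3284, ẋ = -0.0746

phase 1: p=-0.0350, T=0.682, ωT=2.202042, cosh=4.577017, sinh=4.466440; start (x,ẋ)=(-0.006800, 0.069800) → end (x,ẋ)=(0.190627, 0.726155)
phase 2: p=0.4411, T=0.517, ωT=1.669290, cosh=2.748388, sinh=2.560007; start (x,ẋ)=(0.190627, 0.726155) → end (x,ẋ)=(0.328447, -0.074591)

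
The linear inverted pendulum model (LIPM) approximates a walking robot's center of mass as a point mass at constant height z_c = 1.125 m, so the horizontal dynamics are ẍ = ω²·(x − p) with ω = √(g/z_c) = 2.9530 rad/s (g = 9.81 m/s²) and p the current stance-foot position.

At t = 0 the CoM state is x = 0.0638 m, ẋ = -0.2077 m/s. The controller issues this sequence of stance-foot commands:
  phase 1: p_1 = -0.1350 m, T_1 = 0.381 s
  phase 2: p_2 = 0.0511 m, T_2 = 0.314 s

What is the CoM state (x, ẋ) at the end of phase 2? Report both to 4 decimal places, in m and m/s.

phase 1: p=-0.1350, T=0.381, ωT=1.125093, cosh=1.702563, sinh=1.377941; start (x,ẋ)=(0.063800, -0.207700) → end (x,ẋ)=(0.106552, 0.455307)
phase 2: p=0.0511, T=0.314, ωT=0.927242, cosh=1.461586, sinh=1.065943; start (x,ẋ)=(0.106552, 0.455307) → end (x,ẋ)=(0.296499, 0.840016)

x = 0.2965, ẋ = 0.8400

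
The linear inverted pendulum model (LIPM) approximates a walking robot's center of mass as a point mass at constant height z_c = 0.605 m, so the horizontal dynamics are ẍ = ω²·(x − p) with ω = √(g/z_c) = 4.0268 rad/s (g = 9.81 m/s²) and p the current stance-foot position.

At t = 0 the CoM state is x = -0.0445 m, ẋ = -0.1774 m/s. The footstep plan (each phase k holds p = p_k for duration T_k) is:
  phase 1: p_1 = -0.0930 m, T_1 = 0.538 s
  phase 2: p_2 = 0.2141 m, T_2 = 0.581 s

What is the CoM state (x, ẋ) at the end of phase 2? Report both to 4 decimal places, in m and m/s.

x = -1.1923, ẋ = -5.5481

phase 1: p=-0.0930, T=0.538, ωT=2.166418, cosh=4.420779, sinh=4.306192; start (x,ẋ)=(-0.044500, -0.177400) → end (x,ẋ)=(-0.068301, 0.056752)
phase 2: p=0.2141, T=0.581, ωT=2.339571, cosh=5.236575, sinh=5.140206; start (x,ẋ)=(-0.068301, 0.056752) → end (x,ẋ)=(-1.192269, -5.548109)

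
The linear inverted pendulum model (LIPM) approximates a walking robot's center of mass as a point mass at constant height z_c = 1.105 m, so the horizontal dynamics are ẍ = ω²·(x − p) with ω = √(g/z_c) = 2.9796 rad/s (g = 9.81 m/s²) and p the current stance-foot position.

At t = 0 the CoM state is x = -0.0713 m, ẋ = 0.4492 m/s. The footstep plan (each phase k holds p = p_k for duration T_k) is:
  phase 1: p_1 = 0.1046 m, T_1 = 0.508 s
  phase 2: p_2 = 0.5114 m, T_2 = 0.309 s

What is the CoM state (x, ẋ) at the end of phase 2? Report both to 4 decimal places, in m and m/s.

phase 1: p=0.1046, T=0.508, ωT=1.513637, cosh=2.381666, sinh=2.161558; start (x,ẋ)=(-0.071300, 0.449200) → end (x,ẋ)=(0.011538, -0.063053)
phase 2: p=0.5114, T=0.309, ωT=0.920696, cosh=1.454640, sinh=1.056398; start (x,ẋ)=(0.011538, -0.063053) → end (x,ẋ)=(-0.238074, -1.665107)

x = -0.2381, ẋ = -1.6651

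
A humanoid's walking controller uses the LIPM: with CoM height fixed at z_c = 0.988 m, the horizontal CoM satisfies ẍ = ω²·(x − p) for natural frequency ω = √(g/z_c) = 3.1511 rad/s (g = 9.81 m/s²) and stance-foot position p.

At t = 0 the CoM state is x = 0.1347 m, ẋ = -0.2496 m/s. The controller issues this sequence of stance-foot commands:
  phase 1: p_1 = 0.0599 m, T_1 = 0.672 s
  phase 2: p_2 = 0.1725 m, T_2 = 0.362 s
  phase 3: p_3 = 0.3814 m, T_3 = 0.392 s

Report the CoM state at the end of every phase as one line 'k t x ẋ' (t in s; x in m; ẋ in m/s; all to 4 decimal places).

1 0.6720 0.0508 -0.0869
2 1.0340 -0.0760 -0.6884
3 1.4260 -0.8156 -3.5530

phase 1: p=0.0599, T=0.672, ωT=2.117539, cosh=4.215494, sinh=4.095167; start (x,ẋ)=(0.134700, -0.249600) → end (x,ẋ)=(0.050839, -0.086947)
phase 2: p=0.1725, T=0.362, ωT=1.140698, cosh=1.724274, sinh=1.404678; start (x,ẋ)=(0.050839, -0.086947) → end (x,ẋ)=(-0.076036, -0.688427)
phase 3: p=0.3814, T=0.392, ωT=1.235231, cosh=1.864971, sinh=1.574203; start (x,ẋ)=(-0.076036, -0.688427) → end (x,ẋ)=(-0.815623, -3.552992)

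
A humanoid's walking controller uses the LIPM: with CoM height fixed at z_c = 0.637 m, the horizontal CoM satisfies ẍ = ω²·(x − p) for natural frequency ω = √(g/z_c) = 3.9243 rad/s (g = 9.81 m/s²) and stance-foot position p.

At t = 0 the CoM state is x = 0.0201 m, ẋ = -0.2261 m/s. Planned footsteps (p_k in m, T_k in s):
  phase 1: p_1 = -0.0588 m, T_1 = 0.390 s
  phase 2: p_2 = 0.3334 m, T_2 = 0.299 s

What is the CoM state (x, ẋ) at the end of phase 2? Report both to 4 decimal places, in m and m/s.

phase 1: p=-0.0588, T=0.390, ωT=1.530477, cosh=2.418406, sinh=2.201974; start (x,ẋ)=(0.020100, -0.226100) → end (x,ẋ)=(0.005145, 0.134990)
phase 2: p=0.3334, T=0.299, ωT=1.173366, cosh=1.771090, sinh=1.461766; start (x,ẋ)=(0.005145, 0.134990) → end (x,ẋ)=(-0.197687, -1.643927)

x = -0.1977, ẋ = -1.6439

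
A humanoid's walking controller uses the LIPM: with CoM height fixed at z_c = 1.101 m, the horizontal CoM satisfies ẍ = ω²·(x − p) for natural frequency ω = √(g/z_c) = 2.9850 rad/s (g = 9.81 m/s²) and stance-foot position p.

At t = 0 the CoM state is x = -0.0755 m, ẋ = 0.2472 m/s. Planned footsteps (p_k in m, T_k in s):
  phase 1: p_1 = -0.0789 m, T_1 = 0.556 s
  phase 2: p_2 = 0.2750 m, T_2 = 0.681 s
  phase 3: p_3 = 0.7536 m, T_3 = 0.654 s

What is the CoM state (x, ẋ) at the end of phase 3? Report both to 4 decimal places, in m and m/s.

phase 1: p=-0.0789, T=0.556, ωT=1.659660, cosh=2.723863, sinh=2.533660; start (x,ẋ)=(-0.075500, 0.247200) → end (x,ẋ)=(0.140184, 0.699053)
phase 2: p=0.2750, T=0.681, ωT=2.032785, cosh=3.883146, sinh=3.752175; start (x,ẋ)=(0.140184, 0.699053) → end (x,ẋ)=(0.630206, 1.204551)
phase 3: p=0.7536, T=0.654, ωT=1.952190, cosh=3.593030, sinh=3.451067; start (x,ẋ)=(0.630206, 1.204551) → end (x,ẋ)=(1.702867, 3.056852)

x = 1.7029, ẋ = 3.0569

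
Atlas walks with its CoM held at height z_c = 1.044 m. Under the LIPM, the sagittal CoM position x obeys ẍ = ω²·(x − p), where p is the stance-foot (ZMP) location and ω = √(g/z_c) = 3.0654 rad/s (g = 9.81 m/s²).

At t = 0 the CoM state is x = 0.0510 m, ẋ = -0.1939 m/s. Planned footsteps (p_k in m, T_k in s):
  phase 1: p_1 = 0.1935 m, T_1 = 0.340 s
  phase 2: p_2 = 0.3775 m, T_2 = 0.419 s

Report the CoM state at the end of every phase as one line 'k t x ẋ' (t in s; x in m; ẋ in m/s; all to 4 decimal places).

1 0.3400 -0.1122 -0.8514
2 0.7590 -1.0380 -4.1592

phase 1: p=0.1935, T=0.340, ωT=1.042236, cosh=1.594108, sinh=1.241442; start (x,ẋ)=(0.051000, -0.193900) → end (x,ẋ)=(-0.112187, -0.851384)
phase 2: p=0.3775, T=0.419, ωT=1.284403, cosh=1.944663, sinh=1.667847; start (x,ẋ)=(-0.112187, -0.851384) → end (x,ẋ)=(-1.038004, -4.159236)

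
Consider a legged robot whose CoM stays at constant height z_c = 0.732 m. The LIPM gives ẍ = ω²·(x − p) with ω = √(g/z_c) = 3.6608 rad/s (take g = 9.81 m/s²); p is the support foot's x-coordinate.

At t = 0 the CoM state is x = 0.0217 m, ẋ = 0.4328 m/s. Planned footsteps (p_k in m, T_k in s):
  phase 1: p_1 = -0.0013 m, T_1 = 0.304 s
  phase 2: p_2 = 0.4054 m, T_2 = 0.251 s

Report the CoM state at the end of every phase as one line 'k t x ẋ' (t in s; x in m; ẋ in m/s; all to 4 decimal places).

phase 1: p=-0.0013, T=0.304, ωT=1.112883, cosh=1.685865, sinh=1.357255; start (x,ẋ)=(0.021700, 0.432800) → end (x,ẋ)=(0.197937, 0.843921)
phase 2: p=0.4054, T=0.251, ωT=0.918861, cosh=1.452703, sinh=1.053730; start (x,ẋ)=(0.197937, 0.843921) → end (x,ẋ)=(0.346933, 0.425680)

1 0.3040 0.1979 0.8439
2 0.5550 0.3469 0.4257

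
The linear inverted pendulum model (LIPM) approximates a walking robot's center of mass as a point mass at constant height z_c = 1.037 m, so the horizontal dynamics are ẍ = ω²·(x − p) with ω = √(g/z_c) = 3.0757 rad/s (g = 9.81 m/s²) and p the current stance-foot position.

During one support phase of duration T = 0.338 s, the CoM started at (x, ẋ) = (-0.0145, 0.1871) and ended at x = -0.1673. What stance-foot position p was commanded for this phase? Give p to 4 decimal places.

p = 0.3715

ωT = 3.0757·0.338 = 1.039587; cosh(ωT) = 1.590824, sinh(ωT) = 1.237223
x(T) = p + (x₀−p)·cosh(ωT) + (ẋ₀/ω)·sinh(ωT) ⇒ p·(1 − cosh) = x(T) − x₀·cosh − (ẋ₀/ω)·sinh
numerator   = -0.1673 − (-0.0145)·1.590824 − (0.1871/3.0757)·1.237223 = -0.219495
denominator = 1 − 1.590824 = -0.590824
p = -0.219495 / -0.590824 = 0.3715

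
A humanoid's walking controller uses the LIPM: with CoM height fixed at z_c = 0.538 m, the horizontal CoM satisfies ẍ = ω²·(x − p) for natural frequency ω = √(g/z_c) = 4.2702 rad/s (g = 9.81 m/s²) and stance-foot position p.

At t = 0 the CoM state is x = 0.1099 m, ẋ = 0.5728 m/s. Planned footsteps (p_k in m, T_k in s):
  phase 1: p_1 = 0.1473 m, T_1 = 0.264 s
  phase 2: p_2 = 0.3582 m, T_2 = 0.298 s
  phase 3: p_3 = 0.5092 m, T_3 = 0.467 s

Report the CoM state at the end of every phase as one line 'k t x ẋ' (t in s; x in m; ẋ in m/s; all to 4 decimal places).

phase 1: p=0.1473, T=0.264, ωT=1.127333, cosh=1.705653, sinh=1.381757; start (x,ẋ)=(0.109900, 0.572800) → end (x,ẋ)=(0.268856, 0.756324)
phase 2: p=0.3582, T=0.298, ωT=1.272520, cosh=1.924980, sinh=1.644855; start (x,ẋ)=(0.268856, 0.756324) → end (x,ẋ)=(0.477546, 0.828369)
phase 3: p=0.5092, T=0.467, ωT=1.994183, cosh=3.741163, sinh=3.605038; start (x,ẋ)=(0.477546, 0.828369) → end (x,ẋ)=(1.090113, 2.611775)

1 0.2640 0.2689 0.7563
2 0.5620 0.4775 0.8284
3 1.0290 1.0901 2.6118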